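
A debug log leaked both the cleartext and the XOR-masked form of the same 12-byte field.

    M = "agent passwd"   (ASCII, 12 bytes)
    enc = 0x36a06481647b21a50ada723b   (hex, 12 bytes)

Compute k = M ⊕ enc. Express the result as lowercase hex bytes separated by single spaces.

Since enc = M ⊕ k, XORing both sides with M gives k = M ⊕ enc.
61 ⊕ 36 = 57
67 ⊕ a0 = c7
65 ⊕ 64 = 01
6e ⊕ 81 = ef
74 ⊕ 64 = 10
20 ⊕ 7b = 5b
70 ⊕ 21 = 51
61 ⊕ a5 = c4
73 ⊕ 0a = 79
73 ⊕ da = a9
77 ⊕ 72 = 05
64 ⊕ 3b = 5f

57 c7 01 ef 10 5b 51 c4 79 a9 05 5f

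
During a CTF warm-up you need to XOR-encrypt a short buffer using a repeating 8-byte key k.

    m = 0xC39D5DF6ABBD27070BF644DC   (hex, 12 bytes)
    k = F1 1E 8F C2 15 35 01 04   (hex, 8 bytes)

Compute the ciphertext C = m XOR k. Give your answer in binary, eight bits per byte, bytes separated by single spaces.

The 8-byte key repeats, so the effective keystream is f1 1e 8f c2 15 35 01 04 f1 1e 8f c2.
byte 0: 11000011 ⊕ 11110001 = 00110010
byte 1: 10011101 ⊕ 00011110 = 10000011
byte 2: 01011101 ⊕ 10001111 = 11010010
byte 3: 11110110 ⊕ 11000010 = 00110100
byte 4: 10101011 ⊕ 00010101 = 10111110
byte 5: 10111101 ⊕ 00110101 = 10001000
byte 6: 00100111 ⊕ 00000001 = 00100110
byte 7: 00000111 ⊕ 00000100 = 00000011
byte 8: 00001011 ⊕ 11110001 = 11111010
byte 9: 11110110 ⊕ 00011110 = 11101000
byte 10: 01000100 ⊕ 10001111 = 11001011
byte 11: 11011100 ⊕ 11000010 = 00011110

00110010 10000011 11010010 00110100 10111110 10001000 00100110 00000011 11111010 11101000 11001011 00011110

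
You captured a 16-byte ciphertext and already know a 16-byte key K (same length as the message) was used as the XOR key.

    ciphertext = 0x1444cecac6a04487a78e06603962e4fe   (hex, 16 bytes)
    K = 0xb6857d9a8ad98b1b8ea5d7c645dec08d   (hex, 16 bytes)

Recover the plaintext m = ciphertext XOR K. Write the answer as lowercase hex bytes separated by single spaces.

a2 c1 b3 50 4c 79 cf 9c 29 2b d1 a6 7c bc 24 73

byte 0:  20 ^ 182 = 162
byte 1:  68 ^ 133 = 193
byte 2: 206 ^ 125 = 179
byte 3: 202 ^ 154 =  80
byte 4: 198 ^ 138 =  76
byte 5: 160 ^ 217 = 121
byte 6:  68 ^ 139 = 207
byte 7: 135 ^  27 = 156
byte 8: 167 ^ 142 =  41
byte 9: 142 ^ 165 =  43
byte 10:   6 ^ 215 = 209
byte 11:  96 ^ 198 = 166
byte 12:  57 ^  69 = 124
byte 13:  98 ^ 222 = 188
byte 14: 228 ^ 192 =  36
byte 15: 254 ^ 141 = 115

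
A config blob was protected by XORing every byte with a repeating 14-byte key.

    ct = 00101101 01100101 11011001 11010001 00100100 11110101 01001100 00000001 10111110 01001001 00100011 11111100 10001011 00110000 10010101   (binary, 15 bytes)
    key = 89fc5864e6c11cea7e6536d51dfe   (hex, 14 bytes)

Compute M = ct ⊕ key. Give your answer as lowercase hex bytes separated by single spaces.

The 14-byte key repeats, so the effective keystream is 89 fc 58 64 e6 c1 1c ea 7e 65 36 d5 1d fe 89.
byte 0: 00101101 ^ 10001001 = 10100100
byte 1: 01100101 ^ 11111100 = 10011001
byte 2: 11011001 ^ 01011000 = 10000001
byte 3: 11010001 ^ 01100100 = 10110101
byte 4: 00100100 ^ 11100110 = 11000010
byte 5: 11110101 ^ 11000001 = 00110100
byte 6: 01001100 ^ 00011100 = 01010000
byte 7: 00000001 ^ 11101010 = 11101011
byte 8: 10111110 ^ 01111110 = 11000000
byte 9: 01001001 ^ 01100101 = 00101100
byte 10: 00100011 ^ 00110110 = 00010101
byte 11: 11111100 ^ 11010101 = 00101001
byte 12: 10001011 ^ 00011101 = 10010110
byte 13: 00110000 ^ 11111110 = 11001110
byte 14: 10010101 ^ 10001001 = 00011100

a4 99 81 b5 c2 34 50 eb c0 2c 15 29 96 ce 1c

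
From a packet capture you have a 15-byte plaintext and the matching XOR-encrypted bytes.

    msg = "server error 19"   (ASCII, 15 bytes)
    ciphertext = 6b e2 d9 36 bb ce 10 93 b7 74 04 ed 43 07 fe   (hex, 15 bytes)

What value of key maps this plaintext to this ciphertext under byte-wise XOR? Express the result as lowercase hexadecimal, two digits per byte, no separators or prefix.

Since ciphertext = msg ⊕ key, XORing both sides with msg gives key = msg ⊕ ciphertext.
byte 0: 73 ^ 6b = 18
byte 1: 65 ^ e2 = 87
byte 2: 72 ^ d9 = ab
byte 3: 76 ^ 36 = 40
byte 4: 65 ^ bb = de
byte 5: 72 ^ ce = bc
byte 6: 20 ^ 10 = 30
byte 7: 65 ^ 93 = f6
byte 8: 72 ^ b7 = c5
byte 9: 72 ^ 74 = 06
byte 10: 6f ^ 04 = 6b
byte 11: 72 ^ ed = 9f
byte 12: 20 ^ 43 = 63
byte 13: 31 ^ 07 = 36
byte 14: 39 ^ fe = c7

1887ab40debc30f6c5066b9f6336c7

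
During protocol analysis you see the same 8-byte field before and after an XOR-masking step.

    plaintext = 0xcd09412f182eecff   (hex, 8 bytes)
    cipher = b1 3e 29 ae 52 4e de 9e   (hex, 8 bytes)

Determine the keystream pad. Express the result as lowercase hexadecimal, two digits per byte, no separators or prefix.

7c3768814a603261

Since cipher = plaintext ⊕ pad, XORing both sides with plaintext gives pad = plaintext ⊕ cipher.
byte 0: 11001101 XOR 10110001 = 01111100
byte 1: 00001001 XOR 00111110 = 00110111
byte 2: 01000001 XOR 00101001 = 01101000
byte 3: 00101111 XOR 10101110 = 10000001
byte 4: 00011000 XOR 01010010 = 01001010
byte 5: 00101110 XOR 01001110 = 01100000
byte 6: 11101100 XOR 11011110 = 00110010
byte 7: 11111111 XOR 10011110 = 01100001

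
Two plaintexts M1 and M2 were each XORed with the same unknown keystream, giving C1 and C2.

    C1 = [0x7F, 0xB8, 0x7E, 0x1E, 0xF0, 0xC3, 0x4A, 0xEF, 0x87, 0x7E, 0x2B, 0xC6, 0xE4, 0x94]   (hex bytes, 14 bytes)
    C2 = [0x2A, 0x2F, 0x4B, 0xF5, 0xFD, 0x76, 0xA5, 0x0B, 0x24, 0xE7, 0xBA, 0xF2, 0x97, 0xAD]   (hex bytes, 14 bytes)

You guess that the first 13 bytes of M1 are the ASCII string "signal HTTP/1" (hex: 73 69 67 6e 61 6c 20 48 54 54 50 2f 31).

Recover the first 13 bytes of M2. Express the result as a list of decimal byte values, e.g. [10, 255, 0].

[38, 254, 82, 133, 108, 217, 207, 172, 247, 205, 193, 27, 66]

First, C1 ⊕ C2 = (M1 ⊕ K) ⊕ (M2 ⊕ K) = M1 ⊕ M2, so the key drops out. Then M2 = (M1 ⊕ M2) ⊕ M1 over the first 13 bytes.
byte 0: (7f ^ 2a) ^ 73 = 55 ^ 73 = 26
byte 1: (b8 ^ 2f) ^ 69 = 97 ^ 69 = fe
byte 2: (7e ^ 4b) ^ 67 = 35 ^ 67 = 52
byte 3: (1e ^ f5) ^ 6e = eb ^ 6e = 85
byte 4: (f0 ^ fd) ^ 61 = 0d ^ 61 = 6c
byte 5: (c3 ^ 76) ^ 6c = b5 ^ 6c = d9
byte 6: (4a ^ a5) ^ 20 = ef ^ 20 = cf
byte 7: (ef ^ 0b) ^ 48 = e4 ^ 48 = ac
byte 8: (87 ^ 24) ^ 54 = a3 ^ 54 = f7
byte 9: (7e ^ e7) ^ 54 = 99 ^ 54 = cd
byte 10: (2b ^ ba) ^ 50 = 91 ^ 50 = c1
byte 11: (c6 ^ f2) ^ 2f = 34 ^ 2f = 1b
byte 12: (e4 ^ 97) ^ 31 = 73 ^ 31 = 42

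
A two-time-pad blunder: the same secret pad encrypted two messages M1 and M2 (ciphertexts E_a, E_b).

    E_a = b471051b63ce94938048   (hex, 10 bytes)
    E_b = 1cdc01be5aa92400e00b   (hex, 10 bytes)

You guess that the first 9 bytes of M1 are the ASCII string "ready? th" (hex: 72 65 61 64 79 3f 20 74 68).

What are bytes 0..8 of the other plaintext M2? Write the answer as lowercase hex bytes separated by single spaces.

First, E_a ⊕ E_b = (M1 ⊕ K) ⊕ (M2 ⊕ K) = M1 ⊕ M2, so the key drops out. Then M2 = (M1 ⊕ M2) ⊕ M1 over the first 9 bytes.
byte 0: (b4 xor 1c) xor 72 = a8 xor 72 = da
byte 1: (71 xor dc) xor 65 = ad xor 65 = c8
byte 2: (05 xor 01) xor 61 = 04 xor 61 = 65
byte 3: (1b xor be) xor 64 = a5 xor 64 = c1
byte 4: (63 xor 5a) xor 79 = 39 xor 79 = 40
byte 5: (ce xor a9) xor 3f = 67 xor 3f = 58
byte 6: (94 xor 24) xor 20 = b0 xor 20 = 90
byte 7: (93 xor 00) xor 74 = 93 xor 74 = e7
byte 8: (80 xor e0) xor 68 = 60 xor 68 = 08

da c8 65 c1 40 58 90 e7 08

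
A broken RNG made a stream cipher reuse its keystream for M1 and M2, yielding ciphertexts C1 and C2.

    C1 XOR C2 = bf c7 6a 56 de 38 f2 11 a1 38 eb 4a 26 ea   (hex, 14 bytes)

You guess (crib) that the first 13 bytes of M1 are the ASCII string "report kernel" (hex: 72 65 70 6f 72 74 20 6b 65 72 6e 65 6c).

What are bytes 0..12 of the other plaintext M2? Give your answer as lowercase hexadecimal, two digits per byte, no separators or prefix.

Since C1 ⊕ C2 = M1 ⊕ M2, XORing with the guessed M1 bytes yields the corresponding M2 bytes: M2 = (C1 ⊕ C2) ⊕ M1.
bf xor 72 = cd
c7 xor 65 = a2
6a xor 70 = 1a
56 xor 6f = 39
de xor 72 = ac
38 xor 74 = 4c
f2 xor 20 = d2
11 xor 6b = 7a
a1 xor 65 = c4
38 xor 72 = 4a
eb xor 6e = 85
4a xor 65 = 2f
26 xor 6c = 4a

cda21a39ac4cd27ac44a852f4a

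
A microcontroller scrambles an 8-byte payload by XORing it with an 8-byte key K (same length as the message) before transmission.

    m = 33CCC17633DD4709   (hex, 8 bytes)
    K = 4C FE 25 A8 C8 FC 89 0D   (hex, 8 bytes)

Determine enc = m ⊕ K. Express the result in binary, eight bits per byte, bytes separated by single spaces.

00110011 ⊕ 01001100 = 01111111
11001100 ⊕ 11111110 = 00110010
11000001 ⊕ 00100101 = 11100100
01110110 ⊕ 10101000 = 11011110
00110011 ⊕ 11001000 = 11111011
11011101 ⊕ 11111100 = 00100001
01000111 ⊕ 10001001 = 11001110
00001001 ⊕ 00001101 = 00000100

01111111 00110010 11100100 11011110 11111011 00100001 11001110 00000100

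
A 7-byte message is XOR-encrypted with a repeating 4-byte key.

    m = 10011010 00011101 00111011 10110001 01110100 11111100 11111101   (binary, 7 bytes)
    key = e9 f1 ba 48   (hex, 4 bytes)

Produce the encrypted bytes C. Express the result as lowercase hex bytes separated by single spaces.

The 4-byte key repeats, so the effective keystream is e9 f1 ba 48 e9 f1 ba.
byte 0: 10011010 ⊕ 11101001 = 01110011
byte 1: 00011101 ⊕ 11110001 = 11101100
byte 2: 00111011 ⊕ 10111010 = 10000001
byte 3: 10110001 ⊕ 01001000 = 11111001
byte 4: 01110100 ⊕ 11101001 = 10011101
byte 5: 11111100 ⊕ 11110001 = 00001101
byte 6: 11111101 ⊕ 10111010 = 01000111

73 ec 81 f9 9d 0d 47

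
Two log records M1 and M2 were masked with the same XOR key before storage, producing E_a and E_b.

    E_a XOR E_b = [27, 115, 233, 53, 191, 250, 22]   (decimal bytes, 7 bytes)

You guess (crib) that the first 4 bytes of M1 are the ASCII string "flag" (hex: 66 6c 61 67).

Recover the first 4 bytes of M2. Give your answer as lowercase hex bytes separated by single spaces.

Since E_a ⊕ E_b = M1 ⊕ M2, XORing with the guessed M1 bytes yields the corresponding M2 bytes: M2 = (E_a ⊕ E_b) ⊕ M1.
byte 0: 1b xor 66 = 7d
byte 1: 73 xor 6c = 1f
byte 2: e9 xor 61 = 88
byte 3: 35 xor 67 = 52

7d 1f 88 52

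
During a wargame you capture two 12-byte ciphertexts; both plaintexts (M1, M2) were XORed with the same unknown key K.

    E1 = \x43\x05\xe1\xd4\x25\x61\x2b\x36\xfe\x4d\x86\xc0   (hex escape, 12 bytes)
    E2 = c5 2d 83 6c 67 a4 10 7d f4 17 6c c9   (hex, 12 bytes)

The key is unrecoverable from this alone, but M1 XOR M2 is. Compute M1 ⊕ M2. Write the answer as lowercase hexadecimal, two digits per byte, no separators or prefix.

862862b842c53b4b0a5aea09

E1 ⊕ E2 = (M1 ⊕ K) ⊕ (M2 ⊕ K) = M1 ⊕ M2 — the shared key cancels under XOR.
01000011 ⊕ 11000101 = 10000110
00000101 ⊕ 00101101 = 00101000
11100001 ⊕ 10000011 = 01100010
11010100 ⊕ 01101100 = 10111000
00100101 ⊕ 01100111 = 01000010
01100001 ⊕ 10100100 = 11000101
00101011 ⊕ 00010000 = 00111011
00110110 ⊕ 01111101 = 01001011
11111110 ⊕ 11110100 = 00001010
01001101 ⊕ 00010111 = 01011010
10000110 ⊕ 01101100 = 11101010
11000000 ⊕ 11001001 = 00001001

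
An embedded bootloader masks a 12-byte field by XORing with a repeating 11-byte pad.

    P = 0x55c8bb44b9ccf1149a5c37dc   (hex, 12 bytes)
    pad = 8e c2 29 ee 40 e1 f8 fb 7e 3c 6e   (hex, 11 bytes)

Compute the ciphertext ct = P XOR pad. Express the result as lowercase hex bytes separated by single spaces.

The 11-byte key repeats, so the effective keystream is 8e c2 29 ee 40 e1 f8 fb 7e 3c 6e 8e.
byte 0:  85 XOR 142 = 219
byte 1: 200 XOR 194 =  10
byte 2: 187 XOR  41 = 146
byte 3:  68 XOR 238 = 170
byte 4: 185 XOR  64 = 249
byte 5: 204 XOR 225 =  45
byte 6: 241 XOR 248 =   9
byte 7:  20 XOR 251 = 239
byte 8: 154 XOR 126 = 228
byte 9:  92 XOR  60 =  96
byte 10:  55 XOR 110 =  89
byte 11: 220 XOR 142 =  82

db 0a 92 aa f9 2d 09 ef e4 60 59 52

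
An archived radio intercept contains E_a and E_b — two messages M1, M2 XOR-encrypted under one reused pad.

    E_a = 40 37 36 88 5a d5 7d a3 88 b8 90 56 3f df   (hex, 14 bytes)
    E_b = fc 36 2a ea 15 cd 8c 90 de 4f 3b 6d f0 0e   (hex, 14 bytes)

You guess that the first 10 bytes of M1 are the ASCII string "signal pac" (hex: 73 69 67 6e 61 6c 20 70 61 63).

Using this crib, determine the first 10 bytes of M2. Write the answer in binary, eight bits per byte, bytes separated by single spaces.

First, E_a ⊕ E_b = (M1 ⊕ K) ⊕ (M2 ⊕ K) = M1 ⊕ M2, so the key drops out. Then M2 = (M1 ⊕ M2) ⊕ M1 over the first 10 bytes.
byte 0: (40 xor fc) xor 73 = bc xor 73 = cf
byte 1: (37 xor 36) xor 69 = 01 xor 69 = 68
byte 2: (36 xor 2a) xor 67 = 1c xor 67 = 7b
byte 3: (88 xor ea) xor 6e = 62 xor 6e = 0c
byte 4: (5a xor 15) xor 61 = 4f xor 61 = 2e
byte 5: (d5 xor cd) xor 6c = 18 xor 6c = 74
byte 6: (7d xor 8c) xor 20 = f1 xor 20 = d1
byte 7: (a3 xor 90) xor 70 = 33 xor 70 = 43
byte 8: (88 xor de) xor 61 = 56 xor 61 = 37
byte 9: (b8 xor 4f) xor 63 = f7 xor 63 = 94

11001111 01101000 01111011 00001100 00101110 01110100 11010001 01000011 00110111 10010100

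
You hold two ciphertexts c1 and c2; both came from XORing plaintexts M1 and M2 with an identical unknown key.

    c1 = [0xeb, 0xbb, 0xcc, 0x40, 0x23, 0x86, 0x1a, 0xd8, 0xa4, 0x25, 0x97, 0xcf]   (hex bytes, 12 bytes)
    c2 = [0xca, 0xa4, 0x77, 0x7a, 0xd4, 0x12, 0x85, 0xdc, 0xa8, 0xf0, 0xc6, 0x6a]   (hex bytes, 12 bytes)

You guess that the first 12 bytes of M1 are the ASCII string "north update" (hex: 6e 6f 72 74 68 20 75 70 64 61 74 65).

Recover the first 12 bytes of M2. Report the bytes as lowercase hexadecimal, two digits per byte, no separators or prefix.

First, c1 ⊕ c2 = (M1 ⊕ K) ⊕ (M2 ⊕ K) = M1 ⊕ M2, so the key drops out. Then M2 = (M1 ⊕ M2) ⊕ M1 over the first 12 bytes.
byte 0: (eb ^ ca) ^ 6e = 21 ^ 6e = 4f
byte 1: (bb ^ a4) ^ 6f = 1f ^ 6f = 70
byte 2: (cc ^ 77) ^ 72 = bb ^ 72 = c9
byte 3: (40 ^ 7a) ^ 74 = 3a ^ 74 = 4e
byte 4: (23 ^ d4) ^ 68 = f7 ^ 68 = 9f
byte 5: (86 ^ 12) ^ 20 = 94 ^ 20 = b4
byte 6: (1a ^ 85) ^ 75 = 9f ^ 75 = ea
byte 7: (d8 ^ dc) ^ 70 = 04 ^ 70 = 74
byte 8: (a4 ^ a8) ^ 64 = 0c ^ 64 = 68
byte 9: (25 ^ f0) ^ 61 = d5 ^ 61 = b4
byte 10: (97 ^ c6) ^ 74 = 51 ^ 74 = 25
byte 11: (cf ^ 6a) ^ 65 = a5 ^ 65 = c0

4f70c94e9fb4ea7468b425c0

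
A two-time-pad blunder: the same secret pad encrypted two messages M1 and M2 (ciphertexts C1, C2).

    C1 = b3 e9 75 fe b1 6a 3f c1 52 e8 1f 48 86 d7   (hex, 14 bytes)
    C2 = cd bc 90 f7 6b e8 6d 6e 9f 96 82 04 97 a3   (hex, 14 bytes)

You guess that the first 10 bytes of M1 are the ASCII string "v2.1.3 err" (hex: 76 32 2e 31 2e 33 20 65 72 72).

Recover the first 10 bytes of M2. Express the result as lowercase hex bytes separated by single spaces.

08 67 cb 38 f4 b1 72 ca bf 0c

First, C1 ⊕ C2 = (M1 ⊕ K) ⊕ (M2 ⊕ K) = M1 ⊕ M2, so the key drops out. Then M2 = (M1 ⊕ M2) ⊕ M1 over the first 10 bytes.
byte 0: (b3 ⊕ cd) ⊕ 76 = 7e ⊕ 76 = 08
byte 1: (e9 ⊕ bc) ⊕ 32 = 55 ⊕ 32 = 67
byte 2: (75 ⊕ 90) ⊕ 2e = e5 ⊕ 2e = cb
byte 3: (fe ⊕ f7) ⊕ 31 = 09 ⊕ 31 = 38
byte 4: (b1 ⊕ 6b) ⊕ 2e = da ⊕ 2e = f4
byte 5: (6a ⊕ e8) ⊕ 33 = 82 ⊕ 33 = b1
byte 6: (3f ⊕ 6d) ⊕ 20 = 52 ⊕ 20 = 72
byte 7: (c1 ⊕ 6e) ⊕ 65 = af ⊕ 65 = ca
byte 8: (52 ⊕ 9f) ⊕ 72 = cd ⊕ 72 = bf
byte 9: (e8 ⊕ 96) ⊕ 72 = 7e ⊕ 72 = 0c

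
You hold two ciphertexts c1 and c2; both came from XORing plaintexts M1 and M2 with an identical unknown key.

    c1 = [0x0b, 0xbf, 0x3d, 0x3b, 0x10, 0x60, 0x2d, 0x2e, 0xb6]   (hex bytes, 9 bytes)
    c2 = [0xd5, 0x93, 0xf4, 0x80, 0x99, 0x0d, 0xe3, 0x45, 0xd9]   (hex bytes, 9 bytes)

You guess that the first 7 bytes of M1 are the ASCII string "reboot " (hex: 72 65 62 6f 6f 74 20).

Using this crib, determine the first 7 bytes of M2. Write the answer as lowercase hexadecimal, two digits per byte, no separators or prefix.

ac49abd4e619ee

First, c1 ⊕ c2 = (M1 ⊕ K) ⊕ (M2 ⊕ K) = M1 ⊕ M2, so the key drops out. Then M2 = (M1 ⊕ M2) ⊕ M1 over the first 7 bytes.
byte 0: (0b ^ d5) ^ 72 = de ^ 72 = ac
byte 1: (bf ^ 93) ^ 65 = 2c ^ 65 = 49
byte 2: (3d ^ f4) ^ 62 = c9 ^ 62 = ab
byte 3: (3b ^ 80) ^ 6f = bb ^ 6f = d4
byte 4: (10 ^ 99) ^ 6f = 89 ^ 6f = e6
byte 5: (60 ^ 0d) ^ 74 = 6d ^ 74 = 19
byte 6: (2d ^ e3) ^ 20 = ce ^ 20 = ee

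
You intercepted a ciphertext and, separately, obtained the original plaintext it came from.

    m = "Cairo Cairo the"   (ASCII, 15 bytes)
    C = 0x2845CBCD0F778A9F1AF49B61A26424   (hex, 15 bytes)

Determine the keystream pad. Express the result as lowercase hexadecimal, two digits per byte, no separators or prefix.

Since C = m ⊕ pad, XORing both sides with m gives pad = m ⊕ C.
01000011 xor 00101000 = 01101011
01100001 xor 01000101 = 00100100
01101001 xor 11001011 = 10100010
01110010 xor 11001101 = 10111111
01101111 xor 00001111 = 01100000
00100000 xor 01110111 = 01010111
01000011 xor 10001010 = 11001001
01100001 xor 10011111 = 11111110
01101001 xor 00011010 = 01110011
01110010 xor 11110100 = 10000110
01101111 xor 10011011 = 11110100
00100000 xor 01100001 = 01000001
01110100 xor 10100010 = 11010110
01101000 xor 01100100 = 00001100
01100101 xor 00100100 = 01000001

6b24a2bf6057c9fe7386f441d60c41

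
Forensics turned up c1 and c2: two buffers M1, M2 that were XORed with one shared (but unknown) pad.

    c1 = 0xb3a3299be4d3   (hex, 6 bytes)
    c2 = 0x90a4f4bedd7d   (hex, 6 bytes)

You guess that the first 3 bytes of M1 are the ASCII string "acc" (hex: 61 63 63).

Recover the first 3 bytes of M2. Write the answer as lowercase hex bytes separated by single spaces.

42 64 be

First, c1 ⊕ c2 = (M1 ⊕ K) ⊕ (M2 ⊕ K) = M1 ⊕ M2, so the key drops out. Then M2 = (M1 ⊕ M2) ⊕ M1 over the first 3 bytes.
byte 0: (b3 ^ 90) ^ 61 = 23 ^ 61 = 42
byte 1: (a3 ^ a4) ^ 63 = 07 ^ 63 = 64
byte 2: (29 ^ f4) ^ 63 = dd ^ 63 = be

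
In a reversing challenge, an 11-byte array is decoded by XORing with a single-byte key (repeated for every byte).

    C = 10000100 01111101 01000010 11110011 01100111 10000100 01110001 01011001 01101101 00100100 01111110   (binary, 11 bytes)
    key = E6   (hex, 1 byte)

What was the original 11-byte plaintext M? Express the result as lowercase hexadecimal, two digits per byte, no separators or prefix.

629ba415816297bf8bc298

The 1-byte key repeats, so the effective keystream is e6 e6 e6 e6 e6 e6 e6 e6 e6 e6 e6.
byte 0: 84 xor e6 = 62
byte 1: 7d xor e6 = 9b
byte 2: 42 xor e6 = a4
byte 3: f3 xor e6 = 15
byte 4: 67 xor e6 = 81
byte 5: 84 xor e6 = 62
byte 6: 71 xor e6 = 97
byte 7: 59 xor e6 = bf
byte 8: 6d xor e6 = 8b
byte 9: 24 xor e6 = c2
byte 10: 7e xor e6 = 98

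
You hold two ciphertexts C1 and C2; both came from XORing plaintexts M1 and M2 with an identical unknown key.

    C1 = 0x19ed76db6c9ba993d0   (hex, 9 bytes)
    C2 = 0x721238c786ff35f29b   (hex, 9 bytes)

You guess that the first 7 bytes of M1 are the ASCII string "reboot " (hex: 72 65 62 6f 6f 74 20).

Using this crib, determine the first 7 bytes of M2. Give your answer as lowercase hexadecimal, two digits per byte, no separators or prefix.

199a2c738510bc

First, C1 ⊕ C2 = (M1 ⊕ K) ⊕ (M2 ⊕ K) = M1 ⊕ M2, so the key drops out. Then M2 = (M1 ⊕ M2) ⊕ M1 over the first 7 bytes.
byte 0: (19 xor 72) xor 72 = 6b xor 72 = 19
byte 1: (ed xor 12) xor 65 = ff xor 65 = 9a
byte 2: (76 xor 38) xor 62 = 4e xor 62 = 2c
byte 3: (db xor c7) xor 6f = 1c xor 6f = 73
byte 4: (6c xor 86) xor 6f = ea xor 6f = 85
byte 5: (9b xor ff) xor 74 = 64 xor 74 = 10
byte 6: (a9 xor 35) xor 20 = 9c xor 20 = bc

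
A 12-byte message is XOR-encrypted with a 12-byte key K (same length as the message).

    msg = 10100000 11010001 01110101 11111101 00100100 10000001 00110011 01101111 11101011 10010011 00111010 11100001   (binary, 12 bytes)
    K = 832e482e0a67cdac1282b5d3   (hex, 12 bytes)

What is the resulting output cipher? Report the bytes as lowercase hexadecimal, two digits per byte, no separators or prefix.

23ff3dd32ee6fec3f9118f32

XOR is its own inverse, so applying the key byte-wise gives the result directly.
byte 0: 10100000 xor 10000011 = 00100011
byte 1: 11010001 xor 00101110 = 11111111
byte 2: 01110101 xor 01001000 = 00111101
byte 3: 11111101 xor 00101110 = 11010011
byte 4: 00100100 xor 00001010 = 00101110
byte 5: 10000001 xor 01100111 = 11100110
byte 6: 00110011 xor 11001101 = 11111110
byte 7: 01101111 xor 10101100 = 11000011
byte 8: 11101011 xor 00010010 = 11111001
byte 9: 10010011 xor 10000010 = 00010001
byte 10: 00111010 xor 10110101 = 10001111
byte 11: 11100001 xor 11010011 = 00110010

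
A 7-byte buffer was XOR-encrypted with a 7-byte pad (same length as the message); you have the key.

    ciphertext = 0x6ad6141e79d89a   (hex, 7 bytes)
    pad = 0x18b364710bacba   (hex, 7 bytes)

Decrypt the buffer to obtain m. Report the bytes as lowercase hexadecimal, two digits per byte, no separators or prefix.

byte 0: 01101010 ^ 00011000 = 01110010
byte 1: 11010110 ^ 10110011 = 01100101
byte 2: 00010100 ^ 01100100 = 01110000
byte 3: 00011110 ^ 01110001 = 01101111
byte 4: 01111001 ^ 00001011 = 01110010
byte 5: 11011000 ^ 10101100 = 01110100
byte 6: 10011010 ^ 10111010 = 00100000

7265706f727420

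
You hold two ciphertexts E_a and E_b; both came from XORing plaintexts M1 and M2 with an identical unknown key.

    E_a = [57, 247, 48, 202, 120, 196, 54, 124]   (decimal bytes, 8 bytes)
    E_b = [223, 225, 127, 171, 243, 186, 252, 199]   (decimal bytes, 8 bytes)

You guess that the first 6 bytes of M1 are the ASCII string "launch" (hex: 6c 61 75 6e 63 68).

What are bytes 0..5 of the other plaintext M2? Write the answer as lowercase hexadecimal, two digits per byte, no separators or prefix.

8a773a0fe816

First, E_a ⊕ E_b = (M1 ⊕ K) ⊕ (M2 ⊕ K) = M1 ⊕ M2, so the key drops out. Then M2 = (M1 ⊕ M2) ⊕ M1 over the first 6 bytes.
byte 0: (39 XOR df) XOR 6c = e6 XOR 6c = 8a
byte 1: (f7 XOR e1) XOR 61 = 16 XOR 61 = 77
byte 2: (30 XOR 7f) XOR 75 = 4f XOR 75 = 3a
byte 3: (ca XOR ab) XOR 6e = 61 XOR 6e = 0f
byte 4: (78 XOR f3) XOR 63 = 8b XOR 63 = e8
byte 5: (c4 XOR ba) XOR 68 = 7e XOR 68 = 16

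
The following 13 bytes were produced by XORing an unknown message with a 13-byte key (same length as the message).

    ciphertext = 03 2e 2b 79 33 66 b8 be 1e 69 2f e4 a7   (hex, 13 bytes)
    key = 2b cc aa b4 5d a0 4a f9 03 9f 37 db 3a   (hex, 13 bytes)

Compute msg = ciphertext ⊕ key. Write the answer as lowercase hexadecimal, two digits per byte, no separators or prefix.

03 ⊕ 2b = 28
2e ⊕ cc = e2
2b ⊕ aa = 81
79 ⊕ b4 = cd
33 ⊕ 5d = 6e
66 ⊕ a0 = c6
b8 ⊕ 4a = f2
be ⊕ f9 = 47
1e ⊕ 03 = 1d
69 ⊕ 9f = f6
2f ⊕ 37 = 18
e4 ⊕ db = 3f
a7 ⊕ 3a = 9d

28e281cd6ec6f2471df6183f9d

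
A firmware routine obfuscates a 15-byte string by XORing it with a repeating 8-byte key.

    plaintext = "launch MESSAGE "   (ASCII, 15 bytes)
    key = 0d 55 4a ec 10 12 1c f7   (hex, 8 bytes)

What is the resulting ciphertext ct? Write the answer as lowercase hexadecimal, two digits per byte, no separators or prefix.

The 8-byte key repeats, so the effective keystream is 0d 55 4a ec 10 12 1c f7 0d 55 4a ec 10 12 1c.
byte 0: 01101100 xor 00001101 = 01100001
byte 1: 01100001 xor 01010101 = 00110100
byte 2: 01110101 xor 01001010 = 00111111
byte 3: 01101110 xor 11101100 = 10000010
byte 4: 01100011 xor 00010000 = 01110011
byte 5: 01101000 xor 00010010 = 01111010
byte 6: 00100000 xor 00011100 = 00111100
byte 7: 01001101 xor 11110111 = 10111010
byte 8: 01000101 xor 00001101 = 01001000
byte 9: 01010011 xor 01010101 = 00000110
byte 10: 01010011 xor 01001010 = 00011001
byte 11: 01000001 xor 11101100 = 10101101
byte 12: 01000111 xor 00010000 = 01010111
byte 13: 01000101 xor 00010010 = 01010111
byte 14: 00100000 xor 00011100 = 00111100

61343f82737a3cba480619ad57573c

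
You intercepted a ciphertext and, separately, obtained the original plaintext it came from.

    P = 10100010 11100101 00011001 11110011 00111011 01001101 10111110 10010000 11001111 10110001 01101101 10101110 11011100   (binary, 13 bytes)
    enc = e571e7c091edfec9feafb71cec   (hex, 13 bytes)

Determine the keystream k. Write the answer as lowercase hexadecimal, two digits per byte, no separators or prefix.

Since enc = P ⊕ k, XORing both sides with P gives k = P ⊕ enc.
a2 ⊕ e5 = 47
e5 ⊕ 71 = 94
19 ⊕ e7 = fe
f3 ⊕ c0 = 33
3b ⊕ 91 = aa
4d ⊕ ed = a0
be ⊕ fe = 40
90 ⊕ c9 = 59
cf ⊕ fe = 31
b1 ⊕ af = 1e
6d ⊕ b7 = da
ae ⊕ 1c = b2
dc ⊕ ec = 30

4794fe33aaa04059311edab230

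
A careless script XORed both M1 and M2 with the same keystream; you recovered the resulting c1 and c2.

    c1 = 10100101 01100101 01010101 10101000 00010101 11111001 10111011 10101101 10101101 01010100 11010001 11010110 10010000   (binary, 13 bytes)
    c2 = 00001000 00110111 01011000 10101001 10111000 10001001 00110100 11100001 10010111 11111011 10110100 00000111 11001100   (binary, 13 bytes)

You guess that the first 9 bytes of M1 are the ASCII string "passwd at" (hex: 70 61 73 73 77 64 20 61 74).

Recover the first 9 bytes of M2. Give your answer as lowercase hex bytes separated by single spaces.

dd 33 7e 72 da 14 af 2d 4e

First, c1 ⊕ c2 = (M1 ⊕ K) ⊕ (M2 ⊕ K) = M1 ⊕ M2, so the key drops out. Then M2 = (M1 ⊕ M2) ⊕ M1 over the first 9 bytes.
byte 0: (a5 xor 08) xor 70 = ad xor 70 = dd
byte 1: (65 xor 37) xor 61 = 52 xor 61 = 33
byte 2: (55 xor 58) xor 73 = 0d xor 73 = 7e
byte 3: (a8 xor a9) xor 73 = 01 xor 73 = 72
byte 4: (15 xor b8) xor 77 = ad xor 77 = da
byte 5: (f9 xor 89) xor 64 = 70 xor 64 = 14
byte 6: (bb xor 34) xor 20 = 8f xor 20 = af
byte 7: (ad xor e1) xor 61 = 4c xor 61 = 2d
byte 8: (ad xor 97) xor 74 = 3a xor 74 = 4e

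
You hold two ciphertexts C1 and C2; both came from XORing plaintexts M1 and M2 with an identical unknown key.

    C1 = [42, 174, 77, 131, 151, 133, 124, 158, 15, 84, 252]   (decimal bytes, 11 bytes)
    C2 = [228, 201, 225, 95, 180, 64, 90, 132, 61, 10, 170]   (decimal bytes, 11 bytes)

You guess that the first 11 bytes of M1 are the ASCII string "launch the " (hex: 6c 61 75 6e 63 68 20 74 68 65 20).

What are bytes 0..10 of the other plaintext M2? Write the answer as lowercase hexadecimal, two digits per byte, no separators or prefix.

a206d9b240ad066e5a3b76

First, C1 ⊕ C2 = (M1 ⊕ K) ⊕ (M2 ⊕ K) = M1 ⊕ M2, so the key drops out. Then M2 = (M1 ⊕ M2) ⊕ M1 over the first 11 bytes.
byte 0: (2a ^ e4) ^ 6c = ce ^ 6c = a2
byte 1: (ae ^ c9) ^ 61 = 67 ^ 61 = 06
byte 2: (4d ^ e1) ^ 75 = ac ^ 75 = d9
byte 3: (83 ^ 5f) ^ 6e = dc ^ 6e = b2
byte 4: (97 ^ b4) ^ 63 = 23 ^ 63 = 40
byte 5: (85 ^ 40) ^ 68 = c5 ^ 68 = ad
byte 6: (7c ^ 5a) ^ 20 = 26 ^ 20 = 06
byte 7: (9e ^ 84) ^ 74 = 1a ^ 74 = 6e
byte 8: (0f ^ 3d) ^ 68 = 32 ^ 68 = 5a
byte 9: (54 ^ 0a) ^ 65 = 5e ^ 65 = 3b
byte 10: (fc ^ aa) ^ 20 = 56 ^ 20 = 76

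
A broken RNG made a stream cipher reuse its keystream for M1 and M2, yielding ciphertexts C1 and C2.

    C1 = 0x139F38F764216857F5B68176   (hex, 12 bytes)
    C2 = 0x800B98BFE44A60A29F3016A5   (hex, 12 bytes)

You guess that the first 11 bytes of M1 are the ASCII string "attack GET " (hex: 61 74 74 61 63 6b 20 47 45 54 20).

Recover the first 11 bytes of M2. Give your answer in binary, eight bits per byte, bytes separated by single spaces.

First, C1 ⊕ C2 = (M1 ⊕ K) ⊕ (M2 ⊕ K) = M1 ⊕ M2, so the key drops out. Then M2 = (M1 ⊕ M2) ⊕ M1 over the first 11 bytes.
byte 0: (13 xor 80) xor 61 = 93 xor 61 = f2
byte 1: (9f xor 0b) xor 74 = 94 xor 74 = e0
byte 2: (38 xor 98) xor 74 = a0 xor 74 = d4
byte 3: (f7 xor bf) xor 61 = 48 xor 61 = 29
byte 4: (64 xor e4) xor 63 = 80 xor 63 = e3
byte 5: (21 xor 4a) xor 6b = 6b xor 6b = 00
byte 6: (68 xor 60) xor 20 = 08 xor 20 = 28
byte 7: (57 xor a2) xor 47 = f5 xor 47 = b2
byte 8: (f5 xor 9f) xor 45 = 6a xor 45 = 2f
byte 9: (b6 xor 30) xor 54 = 86 xor 54 = d2
byte 10: (81 xor 16) xor 20 = 97 xor 20 = b7

11110010 11100000 11010100 00101001 11100011 00000000 00101000 10110010 00101111 11010010 10110111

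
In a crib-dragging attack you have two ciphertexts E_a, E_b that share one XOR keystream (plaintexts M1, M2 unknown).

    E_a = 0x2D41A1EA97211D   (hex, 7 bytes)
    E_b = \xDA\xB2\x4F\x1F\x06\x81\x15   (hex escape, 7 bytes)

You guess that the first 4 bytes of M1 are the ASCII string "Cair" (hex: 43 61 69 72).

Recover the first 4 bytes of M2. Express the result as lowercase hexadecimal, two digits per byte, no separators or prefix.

First, E_a ⊕ E_b = (M1 ⊕ K) ⊕ (M2 ⊕ K) = M1 ⊕ M2, so the key drops out. Then M2 = (M1 ⊕ M2) ⊕ M1 over the first 4 bytes.
byte 0: (2d xor da) xor 43 = f7 xor 43 = b4
byte 1: (41 xor b2) xor 61 = f3 xor 61 = 92
byte 2: (a1 xor 4f) xor 69 = ee xor 69 = 87
byte 3: (ea xor 1f) xor 72 = f5 xor 72 = 87

b4928787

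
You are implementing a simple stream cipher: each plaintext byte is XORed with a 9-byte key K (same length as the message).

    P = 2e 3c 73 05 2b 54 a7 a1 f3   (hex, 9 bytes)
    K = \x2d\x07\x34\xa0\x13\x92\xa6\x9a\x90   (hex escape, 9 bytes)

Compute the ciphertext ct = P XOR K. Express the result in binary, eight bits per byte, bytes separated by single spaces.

XOR is its own inverse, so applying the key byte-wise gives the result directly.
byte 0: 2e XOR 2d = 03
byte 1: 3c XOR 07 = 3b
byte 2: 73 XOR 34 = 47
byte 3: 05 XOR a0 = a5
byte 4: 2b XOR 13 = 38
byte 5: 54 XOR 92 = c6
byte 6: a7 XOR a6 = 01
byte 7: a1 XOR 9a = 3b
byte 8: f3 XOR 90 = 63

00000011 00111011 01000111 10100101 00111000 11000110 00000001 00111011 01100011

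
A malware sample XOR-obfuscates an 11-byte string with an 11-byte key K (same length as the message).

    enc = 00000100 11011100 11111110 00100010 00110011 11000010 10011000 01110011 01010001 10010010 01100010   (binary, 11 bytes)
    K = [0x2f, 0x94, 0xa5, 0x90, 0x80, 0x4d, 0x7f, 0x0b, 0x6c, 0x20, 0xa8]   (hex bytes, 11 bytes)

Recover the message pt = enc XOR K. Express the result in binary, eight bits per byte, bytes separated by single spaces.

00101011 01001000 01011011 10110010 10110011 10001111 11100111 01111000 00111101 10110010 11001010

00000100 xor 00101111 = 00101011
11011100 xor 10010100 = 01001000
11111110 xor 10100101 = 01011011
00100010 xor 10010000 = 10110010
00110011 xor 10000000 = 10110011
11000010 xor 01001101 = 10001111
10011000 xor 01111111 = 11100111
01110011 xor 00001011 = 01111000
01010001 xor 01101100 = 00111101
10010010 xor 00100000 = 10110010
01100010 xor 10101000 = 11001010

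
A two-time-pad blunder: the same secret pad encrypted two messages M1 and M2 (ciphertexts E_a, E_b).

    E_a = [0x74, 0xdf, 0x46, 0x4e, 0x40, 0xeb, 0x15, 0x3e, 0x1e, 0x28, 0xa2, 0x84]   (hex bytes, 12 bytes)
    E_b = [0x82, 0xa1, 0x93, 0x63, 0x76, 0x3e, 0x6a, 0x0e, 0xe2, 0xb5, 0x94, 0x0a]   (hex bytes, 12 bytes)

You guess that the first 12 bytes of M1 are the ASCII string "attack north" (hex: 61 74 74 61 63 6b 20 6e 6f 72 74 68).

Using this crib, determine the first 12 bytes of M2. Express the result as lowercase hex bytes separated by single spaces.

First, E_a ⊕ E_b = (M1 ⊕ K) ⊕ (M2 ⊕ K) = M1 ⊕ M2, so the key drops out. Then M2 = (M1 ⊕ M2) ⊕ M1 over the first 12 bytes.
byte 0: (74 xor 82) xor 61 = f6 xor 61 = 97
byte 1: (df xor a1) xor 74 = 7e xor 74 = 0a
byte 2: (46 xor 93) xor 74 = d5 xor 74 = a1
byte 3: (4e xor 63) xor 61 = 2d xor 61 = 4c
byte 4: (40 xor 76) xor 63 = 36 xor 63 = 55
byte 5: (eb xor 3e) xor 6b = d5 xor 6b = be
byte 6: (15 xor 6a) xor 20 = 7f xor 20 = 5f
byte 7: (3e xor 0e) xor 6e = 30 xor 6e = 5e
byte 8: (1e xor e2) xor 6f = fc xor 6f = 93
byte 9: (28 xor b5) xor 72 = 9d xor 72 = ef
byte 10: (a2 xor 94) xor 74 = 36 xor 74 = 42
byte 11: (84 xor 0a) xor 68 = 8e xor 68 = e6

97 0a a1 4c 55 be 5f 5e 93 ef 42 e6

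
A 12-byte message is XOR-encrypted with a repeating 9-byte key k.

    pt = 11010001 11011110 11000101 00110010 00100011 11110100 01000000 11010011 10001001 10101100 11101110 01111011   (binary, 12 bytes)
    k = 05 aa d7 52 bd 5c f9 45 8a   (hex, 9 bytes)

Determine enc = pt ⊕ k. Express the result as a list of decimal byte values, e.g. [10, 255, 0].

[212, 116, 18, 96, 158, 168, 185, 150, 3, 169, 68, 172]

The 9-byte key repeats, so the effective keystream is 05 aa d7 52 bd 5c f9 45 8a 05 aa d7.
byte 0: d1 ^ 05 = d4
byte 1: de ^ aa = 74
byte 2: c5 ^ d7 = 12
byte 3: 32 ^ 52 = 60
byte 4: 23 ^ bd = 9e
byte 5: f4 ^ 5c = a8
byte 6: 40 ^ f9 = b9
byte 7: d3 ^ 45 = 96
byte 8: 89 ^ 8a = 03
byte 9: ac ^ 05 = a9
byte 10: ee ^ aa = 44
byte 11: 7b ^ d7 = ac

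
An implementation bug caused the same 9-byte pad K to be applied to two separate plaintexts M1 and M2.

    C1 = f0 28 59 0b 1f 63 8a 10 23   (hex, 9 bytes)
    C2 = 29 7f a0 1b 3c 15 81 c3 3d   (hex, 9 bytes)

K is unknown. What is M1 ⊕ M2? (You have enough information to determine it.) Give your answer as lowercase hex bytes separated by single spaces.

C1 ⊕ C2 = (M1 ⊕ K) ⊕ (M2 ⊕ K) = M1 ⊕ M2 — the shared key cancels under XOR.
240 XOR  41 = 217
 40 XOR 127 =  87
 89 XOR 160 = 249
 11 XOR  27 =  16
 31 XOR  60 =  35
 99 XOR  21 = 118
138 XOR 129 =  11
 16 XOR 195 = 211
 35 XOR  61 =  30

d9 57 f9 10 23 76 0b d3 1e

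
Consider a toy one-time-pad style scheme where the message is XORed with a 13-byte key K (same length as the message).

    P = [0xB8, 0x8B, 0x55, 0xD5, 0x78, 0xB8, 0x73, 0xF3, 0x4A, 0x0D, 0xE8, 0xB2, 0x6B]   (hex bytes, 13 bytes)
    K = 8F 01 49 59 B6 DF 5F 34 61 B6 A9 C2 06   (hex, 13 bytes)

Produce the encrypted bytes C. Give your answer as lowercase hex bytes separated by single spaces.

byte 0: b8 ^ 8f = 37
byte 1: 8b ^ 01 = 8a
byte 2: 55 ^ 49 = 1c
byte 3: d5 ^ 59 = 8c
byte 4: 78 ^ b6 = ce
byte 5: b8 ^ df = 67
byte 6: 73 ^ 5f = 2c
byte 7: f3 ^ 34 = c7
byte 8: 4a ^ 61 = 2b
byte 9: 0d ^ b6 = bb
byte 10: e8 ^ a9 = 41
byte 11: b2 ^ c2 = 70
byte 12: 6b ^ 06 = 6d

37 8a 1c 8c ce 67 2c c7 2b bb 41 70 6d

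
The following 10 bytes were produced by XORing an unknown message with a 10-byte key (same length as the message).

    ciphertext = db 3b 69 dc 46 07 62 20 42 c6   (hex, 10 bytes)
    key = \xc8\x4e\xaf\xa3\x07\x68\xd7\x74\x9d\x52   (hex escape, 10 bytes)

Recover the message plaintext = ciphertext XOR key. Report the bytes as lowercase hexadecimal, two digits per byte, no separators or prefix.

1375c67f416fb554df94

XOR is its own inverse, so applying the key byte-wise gives the result directly.
11011011 XOR 11001000 = 00010011
00111011 XOR 01001110 = 01110101
01101001 XOR 10101111 = 11000110
11011100 XOR 10100011 = 01111111
01000110 XOR 00000111 = 01000001
00000111 XOR 01101000 = 01101111
01100010 XOR 11010111 = 10110101
00100000 XOR 01110100 = 01010100
01000010 XOR 10011101 = 11011111
11000110 XOR 01010010 = 10010100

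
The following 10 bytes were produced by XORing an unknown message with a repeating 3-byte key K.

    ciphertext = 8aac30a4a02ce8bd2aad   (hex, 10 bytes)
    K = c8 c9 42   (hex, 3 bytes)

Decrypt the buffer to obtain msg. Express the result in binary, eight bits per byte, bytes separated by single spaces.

01000010 01100101 01110010 01101100 01101001 01101110 00100000 01110100 01101000 01100101

The 3-byte key repeats, so the effective keystream is c8 c9 42 c8 c9 42 c8 c9 42 c8.
byte 0: 8a ^ c8 = 42
byte 1: ac ^ c9 = 65
byte 2: 30 ^ 42 = 72
byte 3: a4 ^ c8 = 6c
byte 4: a0 ^ c9 = 69
byte 5: 2c ^ 42 = 6e
byte 6: e8 ^ c8 = 20
byte 7: bd ^ c9 = 74
byte 8: 2a ^ 42 = 68
byte 9: ad ^ c8 = 65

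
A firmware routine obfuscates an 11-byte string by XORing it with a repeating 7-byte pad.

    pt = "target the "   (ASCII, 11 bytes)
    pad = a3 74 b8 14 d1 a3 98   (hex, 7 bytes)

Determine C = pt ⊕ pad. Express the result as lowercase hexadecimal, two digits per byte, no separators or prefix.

d715ca73b4d7b8d71cdd34

The 7-byte key repeats, so the effective keystream is a3 74 b8 14 d1 a3 98 a3 74 b8 14.
byte 0: 116 ⊕ 163 = 215
byte 1:  97 ⊕ 116 =  21
byte 2: 114 ⊕ 184 = 202
byte 3: 103 ⊕  20 = 115
byte 4: 101 ⊕ 209 = 180
byte 5: 116 ⊕ 163 = 215
byte 6:  32 ⊕ 152 = 184
byte 7: 116 ⊕ 163 = 215
byte 8: 104 ⊕ 116 =  28
byte 9: 101 ⊕ 184 = 221
byte 10:  32 ⊕  20 =  52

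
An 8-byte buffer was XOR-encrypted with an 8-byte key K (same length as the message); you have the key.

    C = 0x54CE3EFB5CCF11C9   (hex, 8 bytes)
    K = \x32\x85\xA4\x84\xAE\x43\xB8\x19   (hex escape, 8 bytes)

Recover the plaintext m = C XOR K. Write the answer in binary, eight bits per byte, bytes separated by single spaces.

 84 xor  50 = 102
206 xor 133 =  75
 62 xor 164 = 154
251 xor 132 = 127
 92 xor 174 = 242
207 xor  67 = 140
 17 xor 184 = 169
201 xor  25 = 208

01100110 01001011 10011010 01111111 11110010 10001100 10101001 11010000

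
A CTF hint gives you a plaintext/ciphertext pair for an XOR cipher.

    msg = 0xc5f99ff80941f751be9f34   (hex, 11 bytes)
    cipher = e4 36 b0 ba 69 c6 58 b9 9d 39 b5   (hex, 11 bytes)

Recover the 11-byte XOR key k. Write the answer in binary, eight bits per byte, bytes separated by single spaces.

Since cipher = msg ⊕ k, XORing both sides with msg gives k = msg ⊕ cipher.
c5 ^ e4 = 21
f9 ^ 36 = cf
9f ^ b0 = 2f
f8 ^ ba = 42
09 ^ 69 = 60
41 ^ c6 = 87
f7 ^ 58 = af
51 ^ b9 = e8
be ^ 9d = 23
9f ^ 39 = a6
34 ^ b5 = 81

00100001 11001111 00101111 01000010 01100000 10000111 10101111 11101000 00100011 10100110 10000001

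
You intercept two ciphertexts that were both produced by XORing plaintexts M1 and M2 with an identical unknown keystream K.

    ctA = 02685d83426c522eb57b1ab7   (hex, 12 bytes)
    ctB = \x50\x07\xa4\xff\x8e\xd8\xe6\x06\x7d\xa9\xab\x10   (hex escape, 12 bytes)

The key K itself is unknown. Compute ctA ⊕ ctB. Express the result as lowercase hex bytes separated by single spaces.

52 6f f9 7c cc b4 b4 28 c8 d2 b1 a7

ctA ⊕ ctB = (M1 ⊕ K) ⊕ (M2 ⊕ K) = M1 ⊕ M2 — the shared key cancels under XOR.
byte 0:   2 ⊕  80 =  82
byte 1: 104 ⊕   7 = 111
byte 2:  93 ⊕ 164 = 249
byte 3: 131 ⊕ 255 = 124
byte 4:  66 ⊕ 142 = 204
byte 5: 108 ⊕ 216 = 180
byte 6:  82 ⊕ 230 = 180
byte 7:  46 ⊕   6 =  40
byte 8: 181 ⊕ 125 = 200
byte 9: 123 ⊕ 169 = 210
byte 10:  26 ⊕ 171 = 177
byte 11: 183 ⊕  16 = 167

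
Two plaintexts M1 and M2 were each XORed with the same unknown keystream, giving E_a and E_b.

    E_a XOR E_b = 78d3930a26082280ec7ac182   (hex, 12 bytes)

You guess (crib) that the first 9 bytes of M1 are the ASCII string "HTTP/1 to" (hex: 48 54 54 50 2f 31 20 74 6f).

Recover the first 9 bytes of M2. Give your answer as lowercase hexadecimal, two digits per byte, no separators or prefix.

3087c75a093902f483

Since E_a ⊕ E_b = M1 ⊕ M2, XORing with the guessed M1 bytes yields the corresponding M2 bytes: M2 = (E_a ⊕ E_b) ⊕ M1.
78 XOR 48 = 30
d3 XOR 54 = 87
93 XOR 54 = c7
0a XOR 50 = 5a
26 XOR 2f = 09
08 XOR 31 = 39
22 XOR 20 = 02
80 XOR 74 = f4
ec XOR 6f = 83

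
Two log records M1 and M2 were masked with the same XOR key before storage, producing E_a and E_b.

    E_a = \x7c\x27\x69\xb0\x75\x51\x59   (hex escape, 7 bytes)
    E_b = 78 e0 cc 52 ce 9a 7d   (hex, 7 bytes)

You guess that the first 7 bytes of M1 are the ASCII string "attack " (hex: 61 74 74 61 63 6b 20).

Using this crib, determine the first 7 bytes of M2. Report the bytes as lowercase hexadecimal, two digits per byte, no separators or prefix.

First, E_a ⊕ E_b = (M1 ⊕ K) ⊕ (M2 ⊕ K) = M1 ⊕ M2, so the key drops out. Then M2 = (M1 ⊕ M2) ⊕ M1 over the first 7 bytes.
byte 0: (7c XOR 78) XOR 61 = 04 XOR 61 = 65
byte 1: (27 XOR e0) XOR 74 = c7 XOR 74 = b3
byte 2: (69 XOR cc) XOR 74 = a5 XOR 74 = d1
byte 3: (b0 XOR 52) XOR 61 = e2 XOR 61 = 83
byte 4: (75 XOR ce) XOR 63 = bb XOR 63 = d8
byte 5: (51 XOR 9a) XOR 6b = cb XOR 6b = a0
byte 6: (59 XOR 7d) XOR 20 = 24 XOR 20 = 04

65b3d183d8a004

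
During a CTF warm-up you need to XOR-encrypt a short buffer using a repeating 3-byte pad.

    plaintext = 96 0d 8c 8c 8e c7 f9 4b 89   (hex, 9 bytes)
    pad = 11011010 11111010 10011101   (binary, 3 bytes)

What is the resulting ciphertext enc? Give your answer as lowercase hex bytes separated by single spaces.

The 3-byte key repeats, so the effective keystream is da fa 9d da fa 9d da fa 9d.
byte 0: 96 ^ da = 4c
byte 1: 0d ^ fa = f7
byte 2: 8c ^ 9d = 11
byte 3: 8c ^ da = 56
byte 4: 8e ^ fa = 74
byte 5: c7 ^ 9d = 5a
byte 6: f9 ^ da = 23
byte 7: 4b ^ fa = b1
byte 8: 89 ^ 9d = 14

4c f7 11 56 74 5a 23 b1 14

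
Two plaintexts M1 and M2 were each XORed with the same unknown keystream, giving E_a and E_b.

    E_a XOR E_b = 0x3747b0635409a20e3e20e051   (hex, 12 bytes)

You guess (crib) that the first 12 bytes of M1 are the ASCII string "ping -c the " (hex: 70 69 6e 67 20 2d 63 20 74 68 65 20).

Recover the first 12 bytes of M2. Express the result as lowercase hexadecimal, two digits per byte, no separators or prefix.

Since E_a ⊕ E_b = M1 ⊕ M2, XORing with the guessed M1 bytes yields the corresponding M2 bytes: M2 = (E_a ⊕ E_b) ⊕ M1.
37 ^ 70 = 47
47 ^ 69 = 2e
b0 ^ 6e = de
63 ^ 67 = 04
54 ^ 20 = 74
09 ^ 2d = 24
a2 ^ 63 = c1
0e ^ 20 = 2e
3e ^ 74 = 4a
20 ^ 68 = 48
e0 ^ 65 = 85
51 ^ 20 = 71

472ede047424c12e4a488571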